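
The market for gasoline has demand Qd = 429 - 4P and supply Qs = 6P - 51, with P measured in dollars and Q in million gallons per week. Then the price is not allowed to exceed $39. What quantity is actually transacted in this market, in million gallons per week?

Without the control the market clears where 429 - 4P = 6P - 51, i.e. P* = 48 and Q* = 237.
Since 39 < 48, the ceiling is binding.
At P = 39: Qd = 429 - 4·39 = 273 and Qs = 6·39 - 51 = 183.
The quantity actually transacted is the short side, supply: 183.

183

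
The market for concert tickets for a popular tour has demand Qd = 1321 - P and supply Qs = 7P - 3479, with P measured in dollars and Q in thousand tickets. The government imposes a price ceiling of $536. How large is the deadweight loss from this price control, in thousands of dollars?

Setting quantity demanded equal to quantity supplied, 1321 - P = 7P - 3479, gives P* = 600 and Q* = 721.
Since 536 < 600, the ceiling is binding.
At P = 536: Qd = 1321 - 536 = 785 and Qs = 7·536 - 3479 = 273.
Quantity traded falls to 273. At Q = 273 the demand price is 1321 - 273 = 1048 and the supply price is (3479 + 273)/7 = 536.
Deadweight loss = ½ · (1048 - 536) · (721 - 273) = ½ · 512 · 448 = 114688.

114688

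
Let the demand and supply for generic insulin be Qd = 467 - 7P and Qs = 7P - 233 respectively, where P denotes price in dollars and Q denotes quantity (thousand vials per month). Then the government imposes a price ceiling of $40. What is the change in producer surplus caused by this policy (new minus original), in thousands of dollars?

In a free market, 467 - 7P = 7P - 233 gives the equilibrium P* = 50, Q* = 117.
Since 40 < 50, the ceiling is binding.
At P = 40: Qd = 467 - 7·40 = 187 and Qs = 7·40 - 233 = 47.
Producer surplus without the control is ½ · (50 - 233/7) · 117 = 13689/14.
With the ceiling, producers sell 47 units at 40, so PS = ½ · (40 - 233/7) · 47 = 2209/14.
Change in producer surplus = 2209/14 - 13689/14 = -820.

-820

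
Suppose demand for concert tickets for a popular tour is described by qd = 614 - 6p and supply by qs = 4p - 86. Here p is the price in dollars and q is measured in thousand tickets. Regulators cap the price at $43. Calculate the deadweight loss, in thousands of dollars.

2430

Setting quantity demanded equal to quantity supplied, 614 - 6p = 4p - 86, gives p* = 70 and q* = 194.
Because the ceiling (43) lies below the market-clearing price, it is binding.
At p = 43: qd = 614 - 6·43 = 356 and qs = 4·43 - 86 = 86.
Quantity traded falls to 86. At q = 86 the demand price is (614 - 86)/6 = 88 and the supply price is (86 + 86)/4 = 43.
Deadweight loss = ½ · (88 - 43) · (194 - 86) = ½ · 45 · 108 = 2430.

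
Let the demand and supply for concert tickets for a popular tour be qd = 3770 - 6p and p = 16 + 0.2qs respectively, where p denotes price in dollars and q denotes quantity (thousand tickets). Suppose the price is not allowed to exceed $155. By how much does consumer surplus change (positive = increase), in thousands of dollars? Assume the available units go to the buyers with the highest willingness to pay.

Rearranging supply gives qs = 5p - 80. Equilibrium: 3770 - 6p = 5p - 80, so 3850 = 11p and p* = 350, q* = 1670.
Since 155 < 350, the ceiling is binding.
At p = 155: qd = 3770 - 6·155 = 2840 and qs = 5·155 - 80 = 695.
Consumer surplus without the control is ½ · (1885/3 - 350) · 1670 = 697225/3.
With the ceiling, 695 units are sold at 155 (assume they go to the highest-value buyers). The demand price at q = 695 is 512.5, so CS = ½ · [(1885/3 - 155) + (512.5 - 155)] · 695 = 3464575/12.
Change in consumer surplus = 3464575/12 - 697225/3 = 56306.25.

56306.25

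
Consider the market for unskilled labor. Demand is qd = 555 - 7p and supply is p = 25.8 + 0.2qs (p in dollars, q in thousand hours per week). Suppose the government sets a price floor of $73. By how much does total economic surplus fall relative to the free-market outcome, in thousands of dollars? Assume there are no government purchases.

Rearranging supply gives qs = 5p - 129. Setting quantity demanded equal to quantity supplied, 555 - 7p = 5p - 129, gives p* = 57 and q* = 156.
The floor of 73 is above the equilibrium price 57, so it binds.
At p = 73: qd = 555 - 7·73 = 44 and qs = 5·73 - 129 = 236.
Quantity traded falls to 44. At q = 44 the demand price is (555 - 44)/7 = 73 and the supply price is (129 + 44)/5 = 34.6.
Deadweight loss = ½ · (73 - 34.6) · (156 - 44) = ½ · 38.4 · 112 = 2150.4.

2150.4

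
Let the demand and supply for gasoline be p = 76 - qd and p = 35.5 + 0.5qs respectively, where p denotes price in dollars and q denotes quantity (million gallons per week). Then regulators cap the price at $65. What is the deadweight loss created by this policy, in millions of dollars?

0

Rearranging demand gives qd = 76 - p; rearranging supply gives qs = 2p - 71. Without the control the market clears where 76 - p = 2p - 71, i.e. p* = 49 and q* = 27.
The ceiling of 65 is above the equilibrium price 49, so it is not binding; the market clears at p* = 49, q* = 27.
Since the control does not bind, no trades are prevented and deadweight loss is zero.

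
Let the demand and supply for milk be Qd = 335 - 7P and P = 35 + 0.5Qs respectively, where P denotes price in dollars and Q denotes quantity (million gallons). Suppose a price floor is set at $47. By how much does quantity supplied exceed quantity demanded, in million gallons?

18

Rearranging supply gives Qs = 2P - 70. Equilibrium: 335 - 7P = 2P - 70, so 405 = 9P and P* = 45, Q* = 20.
Because the floor (47) lies above the market-clearing price, it is binding.
At P = 47: Qd = 335 - 7·47 = 6 and Qs = 2·47 - 70 = 24.
Surplus = Qs - Qd = 24 - 6 = 18.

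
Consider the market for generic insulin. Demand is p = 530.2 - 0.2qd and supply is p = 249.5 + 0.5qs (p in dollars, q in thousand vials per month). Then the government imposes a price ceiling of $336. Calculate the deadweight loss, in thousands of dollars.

Rearranging demand gives qd = 2651 - 5p; rearranging supply gives qs = 2p - 499. Without the control the market clears where 2651 - 5p = 2p - 499, i.e. p* = 450 and q* = 401.
Because the ceiling (336) lies below the market-clearing price, it is binding.
At p = 336: qd = 2651 - 5·336 = 971 and qs = 2·336 - 499 = 173.
Quantity traded falls to 173. At q = 173 the demand price is (2651 - 173)/5 = 495.6 and the supply price is (499 + 173)/2 = 336.
Deadweight loss = ½ · (495.6 - 336) · (401 - 173) = ½ · 159.6 · 228 = 18194.4.

18194.4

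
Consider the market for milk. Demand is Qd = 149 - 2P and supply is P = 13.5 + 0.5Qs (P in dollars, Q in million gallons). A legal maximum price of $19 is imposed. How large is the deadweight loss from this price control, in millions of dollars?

1250

Rearranging supply gives Qs = 2P - 27. In a free market, 149 - 2P = 2P - 27 gives the equilibrium P* = 44, Q* = 61.
The ceiling of 19 is below the equilibrium price 44, so it binds.
At P = 19: Qd = 149 - 2·19 = 111 and Qs = 2·19 - 27 = 11.
Quantity traded falls to 11. At Q = 11 the demand price is (149 - 11)/2 = 69 and the supply price is (27 + 11)/2 = 19.
Deadweight loss = ½ · (69 - 19) · (61 - 11) = ½ · 50 · 50 = 1250.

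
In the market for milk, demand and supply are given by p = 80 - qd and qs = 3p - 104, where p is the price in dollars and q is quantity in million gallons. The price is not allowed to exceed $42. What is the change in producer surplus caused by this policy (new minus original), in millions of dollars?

Rearranging demand gives qd = 80 - p. Without the control the market clears where 80 - p = 3p - 104, i.e. p* = 46 and q* = 34.
Because the ceiling (42) lies below the market-clearing price, it is binding.
At p = 42: qd = 80 - 42 = 38 and qs = 3·42 - 104 = 22.
Producer surplus without the control is ½ · (46 - 104/3) · 34 = 578/3.
With the ceiling, producers sell 22 units at 42, so PS = ½ · (42 - 104/3) · 22 = 242/3.
Change in producer surplus = 242/3 - 578/3 = -112.

-112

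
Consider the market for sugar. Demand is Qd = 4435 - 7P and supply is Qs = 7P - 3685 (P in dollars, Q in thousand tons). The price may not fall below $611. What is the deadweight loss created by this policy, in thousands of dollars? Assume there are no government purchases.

Setting quantity demanded equal to quantity supplied, 4435 - 7P = 7P - 3685, gives P* = 580 and Q* = 375.
The floor of 611 is above the equilibrium price 580, so it binds.
At P = 611: Qd = 4435 - 7·611 = 158 and Qs = 7·611 - 3685 = 592.
Quantity traded falls to 158. At Q = 158 the demand price is (4435 - 158)/7 = 611 and the supply price is (3685 + 158)/7 = 549.
Deadweight loss = ½ · (611 - 549) · (375 - 158) = ½ · 62 · 217 = 6727.

6727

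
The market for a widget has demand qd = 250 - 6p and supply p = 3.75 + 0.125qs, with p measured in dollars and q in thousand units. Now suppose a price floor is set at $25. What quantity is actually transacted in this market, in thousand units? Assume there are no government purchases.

100

Rearranging supply gives qs = 8p - 30. Equilibrium: 250 - 6p = 8p - 30, so 280 = 14p and p* = 20, q* = 130.
Because the floor (25) lies above the market-clearing price, it is binding.
At p = 25: qd = 250 - 6·25 = 100 and qs = 8·25 - 30 = 170.
The quantity actually transacted is the short side, demand: 100.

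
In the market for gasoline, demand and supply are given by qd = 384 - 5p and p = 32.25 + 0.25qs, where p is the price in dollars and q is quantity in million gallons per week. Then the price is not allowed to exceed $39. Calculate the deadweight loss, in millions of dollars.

1166.4

Rearranging supply gives qs = 4p - 129. Setting quantity demanded equal to quantity supplied, 384 - 5p = 4p - 129, gives p* = 57 and q* = 99.
Since 39 < 57, the ceiling is binding.
At p = 39: qd = 384 - 5·39 = 189 and qs = 4·39 - 129 = 27.
Quantity traded falls to 27. At q = 27 the demand price is (384 - 27)/5 = 71.4 and the supply price is (129 + 27)/4 = 39.
Deadweight loss = ½ · (71.4 - 39) · (99 - 27) = ½ · 32.4 · 72 = 1166.4.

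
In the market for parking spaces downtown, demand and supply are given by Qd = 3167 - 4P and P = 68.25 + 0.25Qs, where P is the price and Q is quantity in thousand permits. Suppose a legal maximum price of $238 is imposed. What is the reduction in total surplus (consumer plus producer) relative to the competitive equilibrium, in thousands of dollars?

147456

Rearranging supply gives Qs = 4P - 273. Equilibrium: 3167 - 4P = 4P - 273, so 3440 = 8P and P* = 430, Q* = 1447.
Since 238 < 430, the ceiling is binding.
At P = 238: Qd = 3167 - 4·238 = 2215 and Qs = 4·238 - 273 = 679.
Quantity traded falls to 679. At Q = 679 the demand price is (3167 - 679)/4 = 622 and the supply price is (273 + 679)/4 = 238.
Deadweight loss = ½ · (622 - 238) · (1447 - 679) = ½ · 384 · 768 = 147456.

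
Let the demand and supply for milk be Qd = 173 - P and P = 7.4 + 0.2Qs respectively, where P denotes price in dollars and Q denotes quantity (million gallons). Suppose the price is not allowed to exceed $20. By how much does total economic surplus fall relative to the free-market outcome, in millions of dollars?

3375

Rearranging supply gives Qs = 5P - 37. Setting quantity demanded equal to quantity supplied, 173 - P = 5P - 37, gives P* = 35 and Q* = 138.
Since 20 < 35, the ceiling is binding.
At P = 20: Qd = 173 - 20 = 153 and Qs = 5·20 - 37 = 63.
Quantity traded falls to 63. At Q = 63 the demand price is 173 - 63 = 110 and the supply price is (37 + 63)/5 = 20.
Deadweight loss = ½ · (110 - 20) · (138 - 63) = ½ · 90 · 75 = 3375.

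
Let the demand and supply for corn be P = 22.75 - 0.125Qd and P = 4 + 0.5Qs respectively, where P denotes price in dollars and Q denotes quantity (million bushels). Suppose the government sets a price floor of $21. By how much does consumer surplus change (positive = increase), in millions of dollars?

-44

Rearranging demand gives Qd = 182 - 8P; rearranging supply gives Qs = 2P - 8. Without the control the market clears where 182 - 8P = 2P - 8, i.e. P* = 19 and Q* = 30.
The floor of 21 is above the equilibrium price 19, so it binds.
At P = 21: Qd = 182 - 8·21 = 14 and Qs = 2·21 - 8 = 34.
Consumer surplus without the control is ½ · (22.75 - 19) · 30 = 56.25.
With the floor, consumers buy 14 units at 21, so CS = ½ · (22.75 - 21) · 14 = 12.25.
Change in consumer surplus = 12.25 - 56.25 = -44.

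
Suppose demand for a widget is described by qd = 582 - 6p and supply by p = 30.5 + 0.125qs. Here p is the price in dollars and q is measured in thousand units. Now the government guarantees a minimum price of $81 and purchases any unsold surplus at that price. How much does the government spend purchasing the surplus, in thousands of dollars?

24948

Rearranging supply gives qs = 8p - 244. Equilibrium: 582 - 6p = 8p - 244, so 826 = 14p and p* = 59, q* = 228.
Since 81 > 59, the floor is binding.
At p = 81: qd = 582 - 6·81 = 96 and qs = 8·81 - 244 = 404.
Surplus = qs - qd = 308.
Government expenditure = surplus × support price = 308 × 81 = 24948.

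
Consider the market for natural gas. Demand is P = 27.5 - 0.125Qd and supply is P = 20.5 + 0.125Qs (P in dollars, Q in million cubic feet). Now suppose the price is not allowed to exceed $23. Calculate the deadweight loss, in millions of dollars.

Rearranging demand gives Qd = 220 - 8P; rearranging supply gives Qs = 8P - 164. Without the control the market clears where 220 - 8P = 8P - 164, i.e. P* = 24 and Q* = 28.
Since 23 < 24, the ceiling is binding.
At P = 23: Qd = 220 - 8·23 = 36 and Qs = 8·23 - 164 = 20.
Quantity traded falls to 20. At Q = 20 the demand price is (220 - 20)/8 = 25 and the supply price is (164 + 20)/8 = 23.
Deadweight loss = ½ · (25 - 23) · (28 - 20) = ½ · 2 · 8 = 8.

8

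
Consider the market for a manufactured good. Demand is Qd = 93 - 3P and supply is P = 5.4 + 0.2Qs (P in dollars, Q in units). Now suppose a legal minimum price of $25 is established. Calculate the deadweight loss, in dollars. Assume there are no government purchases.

Rearranging supply gives Qs = 5P - 27. In a free market, 93 - 3P = 5P - 27 gives the equilibrium P* = 15, Q* = 48.
Because the floor (25) lies above the market-clearing price, it is binding.
At P = 25: Qd = 93 - 3·25 = 18 and Qs = 5·25 - 27 = 98.
Quantity traded falls to 18. At Q = 18 the demand price is (93 - 18)/3 = 25 and the supply price is (27 + 18)/5 = 9.
Deadweight loss = ½ · (25 - 9) · (48 - 18) = ½ · 16 · 30 = 240.

240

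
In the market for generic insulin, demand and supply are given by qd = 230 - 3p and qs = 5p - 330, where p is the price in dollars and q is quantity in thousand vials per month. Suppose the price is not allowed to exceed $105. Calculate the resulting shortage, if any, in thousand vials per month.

0

Setting quantity demanded equal to quantity supplied, 230 - 3p = 5p - 330, gives p* = 70 and q* = 20.
Since 105 is above p* = 70, the ceiling does not bind and the free-market outcome prevails.
Since the control does not bind, there is no shortage.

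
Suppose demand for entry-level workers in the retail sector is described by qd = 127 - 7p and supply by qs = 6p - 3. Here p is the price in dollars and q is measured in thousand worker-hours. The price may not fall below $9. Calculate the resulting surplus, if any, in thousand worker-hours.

0

Equilibrium: 127 - 7p = 6p - 3, so 130 = 13p and p* = 10, q* = 57.
The floor of 9 is below the equilibrium price 10, so it is not binding; the market clears at p* = 10, q* = 57.
Since the control does not bind, there is no surplus.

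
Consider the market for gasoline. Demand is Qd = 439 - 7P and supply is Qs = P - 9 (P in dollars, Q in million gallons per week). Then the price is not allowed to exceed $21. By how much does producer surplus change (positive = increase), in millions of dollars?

Setting quantity demanded equal to quantity supplied, 439 - 7P = P - 9, gives P* = 56 and Q* = 47.
The ceiling of 21 is below the equilibrium price 56, so it binds.
At P = 21: Qd = 439 - 7·21 = 292 and Qs = 21 - 9 = 12.
Producer surplus without the control is ½ · (56 - 9) · 47 = 1104.5.
With the ceiling, producers sell 12 units at 21, so PS = ½ · (21 - 9) · 12 = 72.
Change in producer surplus = 72 - 1104.5 = -1032.5.

-1032.5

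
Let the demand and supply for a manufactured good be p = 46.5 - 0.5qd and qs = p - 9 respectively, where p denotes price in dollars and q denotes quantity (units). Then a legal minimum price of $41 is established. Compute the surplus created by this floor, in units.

Rearranging demand gives qd = 93 - 2p. In a free market, 93 - 2p = p - 9 gives the equilibrium p* = 34, q* = 25.
Because the floor (41) lies above the market-clearing price, it is binding.
At p = 41: qd = 93 - 2·41 = 11 and qs = 41 - 9 = 32.
Surplus = qs - qd = 32 - 11 = 21.

21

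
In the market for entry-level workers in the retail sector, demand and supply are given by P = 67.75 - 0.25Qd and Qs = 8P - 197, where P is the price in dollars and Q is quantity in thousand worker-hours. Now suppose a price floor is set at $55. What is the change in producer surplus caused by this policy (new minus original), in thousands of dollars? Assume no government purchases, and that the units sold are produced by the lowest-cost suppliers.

560

Rearranging demand gives Qd = 271 - 4P. Equilibrium: 271 - 4P = 8P - 197, so 468 = 12P and P* = 39, Q* = 115.
Since 55 > 39, the floor is binding.
At P = 55: Qd = 271 - 4·55 = 51 and Qs = 8·55 - 197 = 243.
Producer surplus without the control is ½ · (39 - 24.625) · 115 = 826.5625.
With the floor, 51 units are sold at 55. The supply price at Q = 51 is 31, so PS = ½ · [(55 - 24.625) + (55 - 31)] · 51 = 1386.5625.
Change in producer surplus = 1386.5625 - 826.5625 = 560.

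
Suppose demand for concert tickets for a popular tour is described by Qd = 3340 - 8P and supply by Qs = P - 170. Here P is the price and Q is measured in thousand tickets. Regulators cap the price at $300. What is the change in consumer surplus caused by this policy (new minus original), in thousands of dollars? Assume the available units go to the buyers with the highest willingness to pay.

11193.75

Setting quantity demanded equal to quantity supplied, 3340 - 8P = P - 170, gives P* = 390 and Q* = 220.
The ceiling of 300 is below the equilibrium price 390, so it binds.
At P = 300: Qd = 3340 - 8·300 = 940 and Qs = 300 - 170 = 130.
Consumer surplus without the control is ½ · (417.5 - 390) · 220 = 3025.
With the ceiling, 130 units are sold at 300 (assume they go to the highest-value buyers). The demand price at Q = 130 is 401.25, so CS = ½ · [(417.5 - 300) + (401.25 - 300)] · 130 = 14218.75.
Change in consumer surplus = 14218.75 - 3025 = 11193.75.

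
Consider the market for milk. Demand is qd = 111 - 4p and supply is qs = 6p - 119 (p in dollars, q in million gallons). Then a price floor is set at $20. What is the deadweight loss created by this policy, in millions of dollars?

Equilibrium: 111 - 4p = 6p - 119, so 230 = 10p and p* = 23, q* = 19.
The floor of 20 is below the equilibrium price 23, so it is not binding; the market clears at p* = 23, q* = 19.
Since the control does not bind, no trades are prevented and deadweight loss is zero.

0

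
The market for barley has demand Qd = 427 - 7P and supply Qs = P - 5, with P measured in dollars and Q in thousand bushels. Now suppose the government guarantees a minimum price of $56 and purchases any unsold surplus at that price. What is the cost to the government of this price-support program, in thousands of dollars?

Equilibrium: 427 - 7P = P - 5, so 432 = 8P and P* = 54, Q* = 49.
Because the floor (56) lies above the market-clearing price, it is binding.
At P = 56: Qd = 427 - 7·56 = 35 and Qs = 56 - 5 = 51.
Surplus = Qs - Qd = 16.
Government expenditure = surplus × support price = 16 × 56 = 896.

896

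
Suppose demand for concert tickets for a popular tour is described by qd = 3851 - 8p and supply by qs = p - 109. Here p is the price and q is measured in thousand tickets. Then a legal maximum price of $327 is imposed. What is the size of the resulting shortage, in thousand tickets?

1017

Setting quantity demanded equal to quantity supplied, 3851 - 8p = p - 109, gives p* = 440 and q* = 331.
Since 327 < 440, the ceiling is binding.
At p = 327: qd = 3851 - 8·327 = 1235 and qs = 327 - 109 = 218.
Shortage = qd - qs = 1235 - 218 = 1017.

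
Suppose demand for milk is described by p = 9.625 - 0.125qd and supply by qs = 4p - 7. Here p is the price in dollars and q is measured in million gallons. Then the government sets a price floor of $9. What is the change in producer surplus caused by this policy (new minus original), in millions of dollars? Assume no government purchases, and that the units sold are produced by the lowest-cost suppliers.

-22

Rearranging demand gives qd = 77 - 8p. Setting quantity demanded equal to quantity supplied, 77 - 8p = 4p - 7, gives p* = 7 and q* = 21.
The floor of 9 is above the equilibrium price 7, so it binds.
At p = 9: qd = 77 - 8·9 = 5 and qs = 4·9 - 7 = 29.
Producer surplus without the control is ½ · (7 - 1.75) · 21 = 55.125.
With the floor, 5 units are sold at 9. The supply price at q = 5 is 3, so PS = ½ · [(9 - 1.75) + (9 - 3)] · 5 = 33.125.
Change in producer surplus = 33.125 - 55.125 = -22.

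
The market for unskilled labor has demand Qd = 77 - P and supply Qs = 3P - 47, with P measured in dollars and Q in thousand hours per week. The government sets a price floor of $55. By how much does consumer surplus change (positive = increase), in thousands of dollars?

-816

Equilibrium: 77 - P = 3P - 47, so 124 = 4P and P* = 31, Q* = 46.
The floor of 55 is above the equilibrium price 31, so it binds.
At P = 55: Qd = 77 - 55 = 22 and Qs = 3·55 - 47 = 118.
Consumer surplus without the control is ½ · (77 - 31) · 46 = 1058.
With the floor, consumers buy 22 units at 55, so CS = ½ · (77 - 55) · 22 = 242.
Change in consumer surplus = 242 - 1058 = -816.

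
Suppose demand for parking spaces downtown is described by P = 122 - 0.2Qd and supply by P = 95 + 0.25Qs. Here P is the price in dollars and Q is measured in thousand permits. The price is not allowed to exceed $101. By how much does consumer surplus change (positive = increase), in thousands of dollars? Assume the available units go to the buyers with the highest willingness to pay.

86.4

Rearranging demand gives Qd = 610 - 5P; rearranging supply gives Qs = 4P - 380. Setting quantity demanded equal to quantity supplied, 610 - 5P = 4P - 380, gives P* = 110 and Q* = 60.
Since 101 < 110, the ceiling is binding.
At P = 101: Qd = 610 - 5·101 = 105 and Qs = 4·101 - 380 = 24.
Consumer surplus without the control is ½ · (122 - 110) · 60 = 360.
With the ceiling, 24 units are sold at 101 (assume they go to the highest-value buyers). The demand price at Q = 24 is 117.2, so CS = ½ · [(122 - 101) + (117.2 - 101)] · 24 = 446.4.
Change in consumer surplus = 446.4 - 360 = 86.4.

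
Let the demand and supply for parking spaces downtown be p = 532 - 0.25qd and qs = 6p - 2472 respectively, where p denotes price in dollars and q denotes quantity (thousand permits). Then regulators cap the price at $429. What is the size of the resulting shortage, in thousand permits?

Rearranging demand gives qd = 2128 - 4p. Without the control the market clears where 2128 - 4p = 6p - 2472, i.e. p* = 460 and q* = 288.
Because the ceiling (429) lies below the market-clearing price, it is binding.
At p = 429: qd = 2128 - 4·429 = 412 and qs = 6·429 - 2472 = 102.
Shortage = qd - qs = 412 - 102 = 310.

310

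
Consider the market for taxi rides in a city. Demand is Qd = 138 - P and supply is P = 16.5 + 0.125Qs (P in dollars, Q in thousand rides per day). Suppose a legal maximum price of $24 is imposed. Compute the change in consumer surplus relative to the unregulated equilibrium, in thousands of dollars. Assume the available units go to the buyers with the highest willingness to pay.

Rearranging supply gives Qs = 8P - 132. Setting quantity demanded equal to quantity supplied, 138 - P = 8P - 132, gives P* = 30 and Q* = 108.
Since 24 < 30, the ceiling is binding.
At P = 24: Qd = 138 - 24 = 114 and Qs = 8·24 - 132 = 60.
Consumer surplus without the control is ½ · (138 - 30) · 108 = 5832.
With the ceiling, 60 units are sold at 24 (assume they go to the highest-value buyers). The demand price at Q = 60 is 78, so CS = ½ · [(138 - 24) + (78 - 24)] · 60 = 5040.
Change in consumer surplus = 5040 - 5832 = -792.

-792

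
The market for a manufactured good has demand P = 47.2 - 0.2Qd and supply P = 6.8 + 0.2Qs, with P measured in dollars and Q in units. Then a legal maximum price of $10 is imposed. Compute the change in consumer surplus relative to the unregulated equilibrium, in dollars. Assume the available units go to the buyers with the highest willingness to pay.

-450.5

Rearranging demand gives Qd = 236 - 5P; rearranging supply gives Qs = 5P - 34. Without the control the market clears where 236 - 5P = 5P - 34, i.e. P* = 27 and Q* = 101.
Because the ceiling (10) lies below the market-clearing price, it is binding.
At P = 10: Qd = 236 - 5·10 = 186 and Qs = 5·10 - 34 = 16.
Consumer surplus without the control is ½ · (47.2 - 27) · 101 = 1020.1.
With the ceiling, 16 units are sold at 10 (assume they go to the highest-value buyers). The demand price at Q = 16 is 44, so CS = ½ · [(47.2 - 10) + (44 - 10)] · 16 = 569.6.
Change in consumer surplus = 569.6 - 1020.1 = -450.5.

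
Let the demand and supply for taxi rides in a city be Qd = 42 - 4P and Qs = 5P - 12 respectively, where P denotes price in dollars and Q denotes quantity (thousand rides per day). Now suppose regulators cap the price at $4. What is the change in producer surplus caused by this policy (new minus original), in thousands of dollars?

-26

Without the control the market clears where 42 - 4P = 5P - 12, i.e. P* = 6 and Q* = 18.
The ceiling of 4 is below the equilibrium price 6, so it binds.
At P = 4: Qd = 42 - 4·4 = 26 and Qs = 5·4 - 12 = 8.
Producer surplus without the control is ½ · (6 - 2.4) · 18 = 32.4.
With the ceiling, producers sell 8 units at 4, so PS = ½ · (4 - 2.4) · 8 = 6.4.
Change in producer surplus = 6.4 - 32.4 = -26.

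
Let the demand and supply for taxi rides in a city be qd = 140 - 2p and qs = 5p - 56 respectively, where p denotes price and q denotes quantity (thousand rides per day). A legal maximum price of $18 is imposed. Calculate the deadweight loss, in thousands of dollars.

In a free market, 140 - 2p = 5p - 56 gives the equilibrium p* = 28, q* = 84.
Since 18 < 28, the ceiling is binding.
At p = 18: qd = 140 - 2·18 = 104 and qs = 5·18 - 56 = 34.
Quantity traded falls to 34. At q = 34 the demand price is (140 - 34)/2 = 53 and the supply price is (56 + 34)/5 = 18.
Deadweight loss = ½ · (53 - 18) · (84 - 34) = ½ · 35 · 50 = 875.

875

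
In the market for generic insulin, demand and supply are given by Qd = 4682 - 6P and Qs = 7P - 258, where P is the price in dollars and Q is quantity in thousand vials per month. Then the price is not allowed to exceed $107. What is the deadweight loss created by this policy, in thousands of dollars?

In a free market, 4682 - 6P = 7P - 258 gives the equilibrium P* = 380, Q* = 2402.
Since 107 < 380, the ceiling is binding.
At P = 107: Qd = 4682 - 6·107 = 4040 and Qs = 7·107 - 258 = 491.
Quantity traded falls to 491. At Q = 491 the demand price is (4682 - 491)/6 = 698.5 and the supply price is (258 + 491)/7 = 107.
Deadweight loss = ½ · (698.5 - 107) · (2402 - 491) = ½ · 591.5 · 1911 = 565178.25.

565178.25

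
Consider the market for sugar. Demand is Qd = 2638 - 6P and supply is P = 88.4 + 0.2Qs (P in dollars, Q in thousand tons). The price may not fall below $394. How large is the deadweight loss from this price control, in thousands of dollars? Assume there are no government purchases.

85773.6

Rearranging supply gives Qs = 5P - 442. Setting quantity demanded equal to quantity supplied, 2638 - 6P = 5P - 442, gives P* = 280 and Q* = 958.
Because the floor (394) lies above the market-clearing price, it is binding.
At P = 394: Qd = 2638 - 6·394 = 274 and Qs = 5·394 - 442 = 1528.
Quantity traded falls to 274. At Q = 274 the demand price is (2638 - 274)/6 = 394 and the supply price is (442 + 274)/5 = 143.2.
Deadweight loss = ½ · (394 - 143.2) · (958 - 274) = ½ · 250.8 · 684 = 85773.6.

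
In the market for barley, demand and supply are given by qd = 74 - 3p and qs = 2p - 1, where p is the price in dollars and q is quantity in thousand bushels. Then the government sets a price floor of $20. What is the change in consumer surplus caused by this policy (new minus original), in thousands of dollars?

-107.5

Without the control the market clears where 74 - 3p = 2p - 1, i.e. p* = 15 and q* = 29.
Since 20 > 15, the floor is binding.
At p = 20: qd = 74 - 3·20 = 14 and qs = 2·20 - 1 = 39.
Consumer surplus without the control is ½ · (74/3 - 15) · 29 = 841/6.
With the floor, consumers buy 14 units at 20, so CS = ½ · (74/3 - 20) · 14 = 98/3.
Change in consumer surplus = 98/3 - 841/6 = -107.5.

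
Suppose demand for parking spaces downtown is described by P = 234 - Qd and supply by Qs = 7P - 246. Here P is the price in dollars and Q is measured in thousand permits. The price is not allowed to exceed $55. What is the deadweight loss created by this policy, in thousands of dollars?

Rearranging demand gives Qd = 234 - P. Setting quantity demanded equal to quantity supplied, 234 - P = 7P - 246, gives P* = 60 and Q* = 174.
The ceiling of 55 is below the equilibrium price 60, so it binds.
At P = 55: Qd = 234 - 55 = 179 and Qs = 7·55 - 246 = 139.
Quantity traded falls to 139. At Q = 139 the demand price is 234 - 139 = 95 and the supply price is (246 + 139)/7 = 55.
Deadweight loss = ½ · (95 - 55) · (174 - 139) = ½ · 40 · 35 = 700.

700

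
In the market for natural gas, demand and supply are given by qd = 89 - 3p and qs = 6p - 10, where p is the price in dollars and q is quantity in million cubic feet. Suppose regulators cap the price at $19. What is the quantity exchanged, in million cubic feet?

Setting quantity demanded equal to quantity supplied, 89 - 3p = 6p - 10, gives p* = 11 and q* = 56.
Since 19 is above p* = 11, the ceiling does not bind and the free-market outcome prevails.

56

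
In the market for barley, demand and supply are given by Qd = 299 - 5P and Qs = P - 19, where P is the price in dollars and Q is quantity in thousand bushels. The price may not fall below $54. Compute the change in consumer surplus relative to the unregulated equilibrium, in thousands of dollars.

-31.5

Equilibrium: 299 - 5P = P - 19, so 318 = 6P and P* = 53, Q* = 34.
Because the floor (54) lies above the market-clearing price, it is binding.
At P = 54: Qd = 299 - 5·54 = 29 and Qs = 54 - 19 = 35.
Consumer surplus without the control is ½ · (59.8 - 53) · 34 = 115.6.
With the floor, consumers buy 29 units at 54, so CS = ½ · (59.8 - 54) · 29 = 84.1.
Change in consumer surplus = 84.1 - 115.6 = -31.5.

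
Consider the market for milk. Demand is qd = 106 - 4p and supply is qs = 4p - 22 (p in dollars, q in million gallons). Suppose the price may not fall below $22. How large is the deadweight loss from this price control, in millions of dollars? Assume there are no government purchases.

144

Without the control the market clears where 106 - 4p = 4p - 22, i.e. p* = 16 and q* = 42.
The floor of 22 is above the equilibrium price 16, so it binds.
At p = 22: qd = 106 - 4·22 = 18 and qs = 4·22 - 22 = 66.
Quantity traded falls to 18. At q = 18 the demand price is (106 - 18)/4 = 22 and the supply price is (22 + 18)/4 = 10.
Deadweight loss = ½ · (22 - 10) · (42 - 18) = ½ · 12 · 24 = 144.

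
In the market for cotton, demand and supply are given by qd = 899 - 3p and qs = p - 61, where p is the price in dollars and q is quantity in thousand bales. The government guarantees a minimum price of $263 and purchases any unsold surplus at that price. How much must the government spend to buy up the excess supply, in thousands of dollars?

Equilibrium: 899 - 3p = p - 61, so 960 = 4p and p* = 240, q* = 179.
Because the floor (263) lies above the market-clearing price, it is binding.
At p = 263: qd = 899 - 3·263 = 110 and qs = 263 - 61 = 202.
Surplus = qs - qd = 92.
Government expenditure = surplus × support price = 92 × 263 = 24196.

24196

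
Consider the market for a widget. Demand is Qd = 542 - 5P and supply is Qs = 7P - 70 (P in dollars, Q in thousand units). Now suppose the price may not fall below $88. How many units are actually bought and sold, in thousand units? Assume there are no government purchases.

Setting quantity demanded equal to quantity supplied, 542 - 5P = 7P - 70, gives P* = 51 and Q* = 287.
The floor of 88 is above the equilibrium price 51, so it binds.
At P = 88: Qd = 542 - 5·88 = 102 and Qs = 7·88 - 70 = 546.
The quantity actually transacted is the short side, demand: 102.

102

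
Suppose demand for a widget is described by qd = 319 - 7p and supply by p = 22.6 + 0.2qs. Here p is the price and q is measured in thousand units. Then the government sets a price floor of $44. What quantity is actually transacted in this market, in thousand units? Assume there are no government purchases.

Rearranging supply gives qs = 5p - 113. Setting quantity demanded equal to quantity supplied, 319 - 7p = 5p - 113, gives p* = 36 and q* = 67.
Because the floor (44) lies above the market-clearing price, it is binding.
At p = 44: qd = 319 - 7·44 = 11 and qs = 5·44 - 113 = 107.
The quantity actually transacted is the short side, demand: 11.

11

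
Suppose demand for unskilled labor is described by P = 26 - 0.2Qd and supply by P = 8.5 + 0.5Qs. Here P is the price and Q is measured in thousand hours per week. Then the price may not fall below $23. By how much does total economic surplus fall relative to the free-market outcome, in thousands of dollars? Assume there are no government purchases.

35

Rearranging demand gives Qd = 130 - 5P; rearranging supply gives Qs = 2P - 17. In a free market, 130 - 5P = 2P - 17 gives the equilibrium P* = 21, Q* = 25.
The floor of 23 is above the equilibrium price 21, so it binds.
At P = 23: Qd = 130 - 5·23 = 15 and Qs = 2·23 - 17 = 29.
Quantity traded falls to 15. At Q = 15 the demand price is (130 - 15)/5 = 23 and the supply price is (17 + 15)/2 = 16.
Deadweight loss = ½ · (23 - 16) · (25 - 15) = ½ · 7 · 10 = 35.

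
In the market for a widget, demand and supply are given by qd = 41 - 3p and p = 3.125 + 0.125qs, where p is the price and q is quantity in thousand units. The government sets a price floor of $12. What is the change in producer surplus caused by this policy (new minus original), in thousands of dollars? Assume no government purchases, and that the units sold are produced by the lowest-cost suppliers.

Rearranging supply gives qs = 8p - 25. Without the control the market clears where 41 - 3p = 8p - 25, i.e. p* = 6 and q* = 23.
The floor of 12 is above the equilibrium price 6, so it binds.
At p = 12: qd = 41 - 3·12 = 5 and qs = 8·12 - 25 = 71.
Producer surplus without the control is ½ · (6 - 3.125) · 23 = 33.0625.
With the floor, 5 units are sold at 12. The supply price at q = 5 is 3.75, so PS = ½ · [(12 - 3.125) + (12 - 3.75)] · 5 = 42.8125.
Change in producer surplus = 42.8125 - 33.0625 = 9.75.

9.75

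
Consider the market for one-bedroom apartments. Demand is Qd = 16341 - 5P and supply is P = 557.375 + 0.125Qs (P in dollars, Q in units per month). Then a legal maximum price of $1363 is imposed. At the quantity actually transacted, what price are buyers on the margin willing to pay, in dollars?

Rearranging supply gives Qs = 8P - 4459. Without the control the market clears where 16341 - 5P = 8P - 4459, i.e. P* = 1600 and Q* = 8341.
Because the ceiling (1363) lies below the market-clearing price, it is binding.
At P = 1363: Qd = 16341 - 5·1363 = 9526 and Qs = 8·1363 - 4459 = 6445.
Only 6445 units reach the market. On the demand curve, the marginal buyer's willingness to pay at Q = 6445 is (16341 - 6445)/5 = 1979.2.

1979.2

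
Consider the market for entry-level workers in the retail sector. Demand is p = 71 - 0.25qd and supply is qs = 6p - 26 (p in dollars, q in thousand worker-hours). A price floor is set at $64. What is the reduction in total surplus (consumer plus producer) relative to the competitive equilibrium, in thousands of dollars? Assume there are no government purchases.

Rearranging demand gives qd = 284 - 4p. Setting quantity demanded equal to quantity supplied, 284 - 4p = 6p - 26, gives p* = 31 and q* = 160.
Because the floor (64) lies above the market-clearing price, it is binding.
At p = 64: qd = 284 - 4·64 = 28 and qs = 6·64 - 26 = 358.
Quantity traded falls to 28. At q = 28 the demand price is (284 - 28)/4 = 64 and the supply price is (26 + 28)/6 = 9.
Deadweight loss = ½ · (64 - 9) · (160 - 28) = ½ · 55 · 132 = 3630.

3630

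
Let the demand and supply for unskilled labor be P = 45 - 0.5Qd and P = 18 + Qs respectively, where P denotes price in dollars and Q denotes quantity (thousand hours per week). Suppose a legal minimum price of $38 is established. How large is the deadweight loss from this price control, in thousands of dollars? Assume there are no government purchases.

Rearranging demand gives Qd = 90 - 2P; rearranging supply gives Qs = P - 18. Without the control the market clears where 90 - 2P = P - 18, i.e. P* = 36 and Q* = 18.
Since 38 > 36, the floor is binding.
At P = 38: Qd = 90 - 2·38 = 14 and Qs = 38 - 18 = 20.
Quantity traded falls to 14. At Q = 14 the demand price is (90 - 14)/2 = 38 and the supply price is 18 + 14 = 32.
Deadweight loss = ½ · (38 - 32) · (18 - 14) = ½ · 6 · 4 = 12.

12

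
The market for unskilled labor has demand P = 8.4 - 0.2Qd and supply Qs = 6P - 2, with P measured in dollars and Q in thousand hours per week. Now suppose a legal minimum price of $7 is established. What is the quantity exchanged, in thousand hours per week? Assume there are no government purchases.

7

Rearranging demand gives Qd = 42 - 5P. In a free market, 42 - 5P = 6P - 2 gives the equilibrium P* = 4, Q* = 22.
Since 7 > 4, the floor is binding.
At P = 7: Qd = 42 - 5·7 = 7 and Qs = 6·7 - 2 = 40.
The quantity actually transacted is the short side, demand: 7.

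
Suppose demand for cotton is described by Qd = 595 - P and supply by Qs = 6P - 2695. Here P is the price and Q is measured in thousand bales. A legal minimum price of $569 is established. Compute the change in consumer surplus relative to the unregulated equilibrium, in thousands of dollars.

-7474.5

Equilibrium: 595 - P = 6P - 2695, so 3290 = 7P and P* = 470, Q* = 125.
Since 569 > 470, the floor is binding.
At P = 569: Qd = 595 - 569 = 26 and Qs = 6·569 - 2695 = 719.
Consumer surplus without the control is ½ · (595 - 470) · 125 = 7812.5.
With the floor, consumers buy 26 units at 569, so CS = ½ · (595 - 569) · 26 = 338.
Change in consumer surplus = 338 - 7812.5 = -7474.5.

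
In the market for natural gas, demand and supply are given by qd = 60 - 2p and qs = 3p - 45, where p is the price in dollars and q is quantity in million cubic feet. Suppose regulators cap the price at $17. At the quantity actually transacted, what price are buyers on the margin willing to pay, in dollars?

27

Without the control the market clears where 60 - 2p = 3p - 45, i.e. p* = 21 and q* = 18.
Since 17 < 21, the ceiling is binding.
At p = 17: qd = 60 - 2·17 = 26 and qs = 3·17 - 45 = 6.
Only 6 units reach the market. On the demand curve, the marginal buyer's willingness to pay at q = 6 is (60 - 6)/2 = 27.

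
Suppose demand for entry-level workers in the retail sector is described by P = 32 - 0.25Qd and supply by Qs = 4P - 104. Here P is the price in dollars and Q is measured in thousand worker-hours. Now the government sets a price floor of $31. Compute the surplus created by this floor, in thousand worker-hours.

16

Rearranging demand gives Qd = 128 - 4P. Without the control the market clears where 128 - 4P = 4P - 104, i.e. P* = 29 and Q* = 12.
Since 31 > 29, the floor is binding.
At P = 31: Qd = 128 - 4·31 = 4 and Qs = 4·31 - 104 = 20.
Surplus = Qs - Qd = 20 - 4 = 16.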